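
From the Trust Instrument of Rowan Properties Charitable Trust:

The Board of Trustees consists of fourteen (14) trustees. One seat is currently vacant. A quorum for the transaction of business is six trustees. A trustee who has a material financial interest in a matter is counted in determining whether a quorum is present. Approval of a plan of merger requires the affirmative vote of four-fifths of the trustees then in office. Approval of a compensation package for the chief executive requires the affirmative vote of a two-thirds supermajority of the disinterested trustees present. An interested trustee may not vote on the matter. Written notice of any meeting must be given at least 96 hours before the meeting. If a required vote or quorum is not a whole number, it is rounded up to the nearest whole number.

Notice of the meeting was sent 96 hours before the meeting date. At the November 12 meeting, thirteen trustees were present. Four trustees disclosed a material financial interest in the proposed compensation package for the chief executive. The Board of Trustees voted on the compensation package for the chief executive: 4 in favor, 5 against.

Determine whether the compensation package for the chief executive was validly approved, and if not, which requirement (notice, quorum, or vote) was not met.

Invalid — vote requirement not satisfied.

Notice: 96 hours given; 96 required (96 ≥ 96). Satisfied.
Quorum: 13 present (interested trustees count toward quorum); quorum is 6. Satisfied.
Vote: the compensation package for the chief executive requires two-thirds of the disinterested trustees present (13 − 4 = 9). 2/3 of 9 = 6, so 6 affirmative votes are needed; 4 voted in favor. Not satisfied.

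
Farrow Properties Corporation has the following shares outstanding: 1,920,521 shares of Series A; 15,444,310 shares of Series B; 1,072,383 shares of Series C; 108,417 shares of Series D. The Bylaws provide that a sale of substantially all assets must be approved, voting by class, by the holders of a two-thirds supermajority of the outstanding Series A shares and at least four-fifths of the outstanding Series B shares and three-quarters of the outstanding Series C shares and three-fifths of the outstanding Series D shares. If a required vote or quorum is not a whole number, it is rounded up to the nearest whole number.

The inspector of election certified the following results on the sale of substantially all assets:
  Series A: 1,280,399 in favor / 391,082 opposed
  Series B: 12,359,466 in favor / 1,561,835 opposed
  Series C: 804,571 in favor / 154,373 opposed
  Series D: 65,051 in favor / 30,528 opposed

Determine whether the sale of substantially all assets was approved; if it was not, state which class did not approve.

Approved — every class gave the required vote.

Series A: 2/3 of 1920521 = 1280347.33, rounded up to 1280348; 1,280,348 required, 1,280,399 in favor — approved.
Series B: 4/5 of 15444310 = 12355448; 12,355,448 required, 12,359,466 in favor — approved.
Series C: 3/4 of 1072383 = 804287.25, rounded up to 804288; 804,288 required, 804,571 in favor — approved.
Series D: 3/5 of 108417 = 65050.20, rounded up to 65051; 65,051 required, 65,051 in favor — approved.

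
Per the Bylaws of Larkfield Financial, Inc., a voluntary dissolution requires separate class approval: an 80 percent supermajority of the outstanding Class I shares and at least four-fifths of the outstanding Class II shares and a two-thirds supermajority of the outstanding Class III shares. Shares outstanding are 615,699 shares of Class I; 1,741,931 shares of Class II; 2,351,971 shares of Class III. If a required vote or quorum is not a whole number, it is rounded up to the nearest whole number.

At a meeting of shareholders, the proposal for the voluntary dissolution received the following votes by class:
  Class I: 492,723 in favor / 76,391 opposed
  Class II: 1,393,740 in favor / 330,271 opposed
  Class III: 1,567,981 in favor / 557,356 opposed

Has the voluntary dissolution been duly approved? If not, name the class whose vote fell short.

Approved — every class gave the required vote.

Class I: 4/5 of 615699 = 492559.20, rounded up to 492560; 492,560 required, 492,723 in favor — approved.
Class II: 4/5 of 1741931 = 1393544.80, rounded up to 1393545; 1,393,545 required, 1,393,740 in favor — approved.
Class III: 2/3 of 2351971 = 1567980.67, rounded up to 1567981; 1,567,981 required, 1,567,981 in favor — approved.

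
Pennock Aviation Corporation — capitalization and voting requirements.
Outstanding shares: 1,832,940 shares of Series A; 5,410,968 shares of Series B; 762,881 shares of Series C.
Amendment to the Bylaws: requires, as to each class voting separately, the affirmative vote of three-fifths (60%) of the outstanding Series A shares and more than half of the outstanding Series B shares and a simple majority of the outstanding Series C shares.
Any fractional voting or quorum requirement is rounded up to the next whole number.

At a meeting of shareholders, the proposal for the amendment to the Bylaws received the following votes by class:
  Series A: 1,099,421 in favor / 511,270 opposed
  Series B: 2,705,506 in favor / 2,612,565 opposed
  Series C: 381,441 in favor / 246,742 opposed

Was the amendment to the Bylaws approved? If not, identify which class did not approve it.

Series A: 3/5 of 1832940 = 1099764; 1,099,764 required, 1,099,421 in favor — not approved.
Series B: a majority of 5410968 is 2705485; 2,705,485 required, 2,705,506 in favor — approved.
Series C: a majority of 762881 is 381441; 381,441 required, 381,441 in favor — approved.

Not approved — the Series A shares did not give the required vote.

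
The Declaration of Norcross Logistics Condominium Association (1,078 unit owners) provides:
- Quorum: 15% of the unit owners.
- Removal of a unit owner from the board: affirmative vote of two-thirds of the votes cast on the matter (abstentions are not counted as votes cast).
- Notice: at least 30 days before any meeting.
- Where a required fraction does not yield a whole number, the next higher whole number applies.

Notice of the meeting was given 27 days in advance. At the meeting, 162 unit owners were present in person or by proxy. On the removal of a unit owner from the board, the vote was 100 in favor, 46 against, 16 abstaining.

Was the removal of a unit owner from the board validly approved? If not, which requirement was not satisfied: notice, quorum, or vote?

Invalid — notice requirement not satisfied.

Notice: 27 days given; 30 required. Not satisfied.
Quorum: 15% of 1,078 = 161.70, rounded up to 162; 162 present. Satisfied.
Vote: requires two-thirds of the votes cast (162 − 16 abstaining = 146); 2/3 of 146 = 97.33, rounded up to 98, so 98 needed; 100 in favor. Satisfied.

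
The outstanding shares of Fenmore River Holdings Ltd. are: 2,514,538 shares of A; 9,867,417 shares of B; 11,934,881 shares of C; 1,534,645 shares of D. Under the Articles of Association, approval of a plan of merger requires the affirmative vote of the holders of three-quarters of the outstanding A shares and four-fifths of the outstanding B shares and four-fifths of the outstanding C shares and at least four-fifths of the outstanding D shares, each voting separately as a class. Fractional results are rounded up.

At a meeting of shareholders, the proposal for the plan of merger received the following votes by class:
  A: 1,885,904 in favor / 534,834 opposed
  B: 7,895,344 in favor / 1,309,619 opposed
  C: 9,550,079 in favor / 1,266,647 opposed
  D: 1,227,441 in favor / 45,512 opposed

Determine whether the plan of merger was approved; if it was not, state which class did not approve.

A: 3/4 of 2514538 = 1885903.50, rounded up to 1885904; 1,885,904 required, 1,885,904 in favor — approved.
B: 4/5 of 9867417 = 7893933.60, rounded up to 7893934; 7,893,934 required, 7,895,344 in favor — approved.
C: 4/5 of 11934881 = 9547904.80, rounded up to 9547905; 9,547,905 required, 9,550,079 in favor — approved.
D: 4/5 of 1534645 = 1227716; 1,227,716 required, 1,227,441 in favor — not approved.

Not approved — the D shares did not give the required vote.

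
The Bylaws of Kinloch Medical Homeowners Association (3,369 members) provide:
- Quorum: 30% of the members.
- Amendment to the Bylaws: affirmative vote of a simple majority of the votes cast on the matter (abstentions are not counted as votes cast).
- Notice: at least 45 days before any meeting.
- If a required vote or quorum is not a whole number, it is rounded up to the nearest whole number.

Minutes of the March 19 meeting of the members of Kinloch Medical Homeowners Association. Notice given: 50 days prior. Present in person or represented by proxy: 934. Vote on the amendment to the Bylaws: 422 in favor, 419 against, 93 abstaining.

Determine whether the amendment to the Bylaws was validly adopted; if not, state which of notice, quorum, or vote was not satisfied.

Notice: 50 days given; 45 required. Satisfied.
Quorum: 30% of 3,369 = 1,010.70, rounded up to 1,011; 934 present. Not satisfied.
Vote: requires a majority of the votes cast (934 − 93 abstaining = 841); a majority of 841 is 421, so 421 needed; 422 in favor. Satisfied.

Invalid — quorum requirement not satisfied.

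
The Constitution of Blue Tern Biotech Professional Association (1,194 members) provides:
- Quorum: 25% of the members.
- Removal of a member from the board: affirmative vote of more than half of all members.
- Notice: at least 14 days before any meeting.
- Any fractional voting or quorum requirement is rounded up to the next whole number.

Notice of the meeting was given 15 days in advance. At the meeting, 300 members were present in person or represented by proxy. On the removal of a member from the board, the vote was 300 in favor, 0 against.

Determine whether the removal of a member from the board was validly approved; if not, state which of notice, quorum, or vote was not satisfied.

Notice: 15 days given; 14 required. Satisfied.
Quorum: 25% of 1,194 = 298.50, rounded up to 299; 300 present. Satisfied.
Vote: requires a majority of all members (1,194); a majority of 1194 is 598, so 598 needed; 300 in favor. Not satisfied.

Invalid — vote requirement not satisfied.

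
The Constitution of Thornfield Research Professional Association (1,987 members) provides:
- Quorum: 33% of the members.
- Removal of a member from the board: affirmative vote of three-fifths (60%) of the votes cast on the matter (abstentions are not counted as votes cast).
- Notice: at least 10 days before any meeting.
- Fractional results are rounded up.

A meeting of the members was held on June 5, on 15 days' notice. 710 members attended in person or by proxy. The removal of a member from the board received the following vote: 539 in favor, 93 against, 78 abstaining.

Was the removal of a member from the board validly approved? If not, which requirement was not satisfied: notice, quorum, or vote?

Notice: 15 days given; 10 required. Satisfied.
Quorum: 33% of 1,987 = 655.71, rounded up to 656; 710 present. Satisfied.
Vote: requires three-fifths of the votes cast (710 − 78 abstaining = 632); 3/5 of 632 = 379.20, rounded up to 380, so 380 needed; 539 in favor. Satisfied.

Valid — all requirements satisfied.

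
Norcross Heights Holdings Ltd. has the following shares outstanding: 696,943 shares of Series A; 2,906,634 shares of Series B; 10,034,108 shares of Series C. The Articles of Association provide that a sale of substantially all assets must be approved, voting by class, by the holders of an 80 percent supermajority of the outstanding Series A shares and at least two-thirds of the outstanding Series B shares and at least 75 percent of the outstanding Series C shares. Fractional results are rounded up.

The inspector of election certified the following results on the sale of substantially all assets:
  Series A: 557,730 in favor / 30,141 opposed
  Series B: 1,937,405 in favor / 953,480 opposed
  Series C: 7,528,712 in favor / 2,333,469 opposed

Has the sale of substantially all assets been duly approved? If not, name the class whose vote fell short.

Series A: 4/5 of 696943 = 557554.40, rounded up to 557555; 557,555 required, 557,730 in favor — approved.
Series B: 2/3 of 2906634 = 1937756; 1,937,756 required, 1,937,405 in favor — not approved.
Series C: 3/4 of 10034108 = 7525581; 7,525,581 required, 7,528,712 in favor — approved.

Not approved — the Series B shares did not give the required vote.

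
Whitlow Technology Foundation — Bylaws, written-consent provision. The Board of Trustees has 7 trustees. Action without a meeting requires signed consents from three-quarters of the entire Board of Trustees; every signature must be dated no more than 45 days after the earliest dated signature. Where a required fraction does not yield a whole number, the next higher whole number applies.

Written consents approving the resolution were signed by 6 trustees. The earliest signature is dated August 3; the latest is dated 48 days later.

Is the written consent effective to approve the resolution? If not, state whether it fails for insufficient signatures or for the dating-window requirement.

Not effective — dating-window requirement not satisfied.

Signatures required: three-quarters of 7 — 3/4 of 7 = 5.25, rounded up to 6, so 6 needed; 6 signed. Sufficient.
Dating window: the latest signature is 48 days after the earliest; the limit is 45 days. Outside the window.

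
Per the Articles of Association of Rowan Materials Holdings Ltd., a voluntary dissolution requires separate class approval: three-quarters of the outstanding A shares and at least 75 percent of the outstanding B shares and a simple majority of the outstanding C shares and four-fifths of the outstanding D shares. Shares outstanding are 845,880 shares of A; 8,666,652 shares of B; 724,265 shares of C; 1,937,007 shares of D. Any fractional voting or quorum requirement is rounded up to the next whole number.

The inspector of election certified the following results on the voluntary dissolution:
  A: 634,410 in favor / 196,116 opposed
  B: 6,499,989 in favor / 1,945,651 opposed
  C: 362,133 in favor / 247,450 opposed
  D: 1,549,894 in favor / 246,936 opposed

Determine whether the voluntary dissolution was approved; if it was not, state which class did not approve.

Approved — every class gave the required vote.

A: 3/4 of 845880 = 634410; 634,410 required, 634,410 in favor — approved.
B: 3/4 of 8666652 = 6499989; 6,499,989 required, 6,499,989 in favor — approved.
C: a majority of 724265 is 362133; 362,133 required, 362,133 in favor — approved.
D: 4/5 of 1937007 = 1549605.60, rounded up to 1549606; 1,549,606 required, 1,549,894 in favor — approved.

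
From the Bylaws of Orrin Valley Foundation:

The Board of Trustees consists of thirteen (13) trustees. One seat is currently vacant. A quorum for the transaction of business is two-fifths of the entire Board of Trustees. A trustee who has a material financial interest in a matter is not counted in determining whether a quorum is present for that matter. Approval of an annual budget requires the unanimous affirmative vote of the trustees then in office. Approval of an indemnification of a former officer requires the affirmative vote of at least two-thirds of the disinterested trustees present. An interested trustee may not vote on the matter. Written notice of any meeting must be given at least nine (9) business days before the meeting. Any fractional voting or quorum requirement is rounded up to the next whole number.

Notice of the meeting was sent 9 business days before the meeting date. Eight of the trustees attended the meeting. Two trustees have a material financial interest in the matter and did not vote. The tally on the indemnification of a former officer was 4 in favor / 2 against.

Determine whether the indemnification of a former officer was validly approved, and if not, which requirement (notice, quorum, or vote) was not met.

Notice: 9 business days given; 9 required (9 ≥ 9). Satisfied.
Quorum: 8 present, but the 2 interested trustees do not count, leaving 6. Quorum is 6. Satisfied.
Vote: the indemnification of a former officer requires two-thirds of the disinterested trustees present (8 − 2 = 6). 2/3 of 6 = 4, so 4 affirmative votes are needed; 4 voted in favor. Satisfied.

Valid — all requirements satisfied.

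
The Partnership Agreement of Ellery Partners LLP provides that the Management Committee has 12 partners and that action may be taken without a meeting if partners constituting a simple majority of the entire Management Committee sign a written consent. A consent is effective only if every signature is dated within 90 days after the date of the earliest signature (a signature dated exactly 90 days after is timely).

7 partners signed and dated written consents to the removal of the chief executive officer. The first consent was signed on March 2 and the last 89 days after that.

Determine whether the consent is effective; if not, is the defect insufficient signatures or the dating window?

Effective — both the signature and dating-window requirements are satisfied.

Signatures required: a simple majority of 12 — a majority of 12 is 7, so 7 needed; 7 signed. Sufficient.
Dating window: the latest signature is 89 days after the earliest; the limit is 90 days. Within the window.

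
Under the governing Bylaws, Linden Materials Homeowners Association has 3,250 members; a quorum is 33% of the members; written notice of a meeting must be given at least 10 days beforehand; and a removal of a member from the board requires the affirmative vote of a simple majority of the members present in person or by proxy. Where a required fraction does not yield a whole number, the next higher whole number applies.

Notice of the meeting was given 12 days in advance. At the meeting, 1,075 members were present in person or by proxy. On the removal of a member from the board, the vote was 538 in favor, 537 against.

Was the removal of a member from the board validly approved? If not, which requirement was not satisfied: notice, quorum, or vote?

Notice: 12 days given; 10 required. Satisfied.
Quorum: 33% of 3,250 = 1,072.50, rounded up to 1,073; 1,075 present. Satisfied.
Vote: requires a majority of those present (1,075); a majority of 1075 is 538, so 538 needed; 538 in favor. Satisfied.

Valid — all requirements satisfied.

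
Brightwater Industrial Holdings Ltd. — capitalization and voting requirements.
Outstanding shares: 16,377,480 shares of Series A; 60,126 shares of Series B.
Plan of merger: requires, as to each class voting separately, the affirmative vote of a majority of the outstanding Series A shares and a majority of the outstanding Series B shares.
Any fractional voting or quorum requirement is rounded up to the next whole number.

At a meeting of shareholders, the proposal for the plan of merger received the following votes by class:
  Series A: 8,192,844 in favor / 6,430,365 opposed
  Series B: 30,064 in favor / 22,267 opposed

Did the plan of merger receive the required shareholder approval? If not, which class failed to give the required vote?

Series A: a majority of 16377480 is 8188741; 8,188,741 required, 8,192,844 in favor — approved.
Series B: a majority of 60126 is 30064; 30,064 required, 30,064 in favor — approved.

Approved — every class gave the required vote.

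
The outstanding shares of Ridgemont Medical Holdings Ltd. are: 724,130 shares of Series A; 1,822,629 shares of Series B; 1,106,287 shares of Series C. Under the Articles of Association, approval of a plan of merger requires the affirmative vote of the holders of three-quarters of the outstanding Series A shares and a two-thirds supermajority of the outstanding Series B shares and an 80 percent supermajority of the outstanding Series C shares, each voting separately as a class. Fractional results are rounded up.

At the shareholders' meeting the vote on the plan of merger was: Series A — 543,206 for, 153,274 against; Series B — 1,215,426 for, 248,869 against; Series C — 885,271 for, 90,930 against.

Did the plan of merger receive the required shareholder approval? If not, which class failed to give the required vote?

Approved — every class gave the required vote.

Series A: 3/4 of 724130 = 543097.50, rounded up to 543098; 543,098 required, 543,206 in favor — approved.
Series B: 2/3 of 1822629 = 1215086; 1,215,086 required, 1,215,426 in favor — approved.
Series C: 4/5 of 1106287 = 885029.60, rounded up to 885030; 885,030 required, 885,271 in favor — approved.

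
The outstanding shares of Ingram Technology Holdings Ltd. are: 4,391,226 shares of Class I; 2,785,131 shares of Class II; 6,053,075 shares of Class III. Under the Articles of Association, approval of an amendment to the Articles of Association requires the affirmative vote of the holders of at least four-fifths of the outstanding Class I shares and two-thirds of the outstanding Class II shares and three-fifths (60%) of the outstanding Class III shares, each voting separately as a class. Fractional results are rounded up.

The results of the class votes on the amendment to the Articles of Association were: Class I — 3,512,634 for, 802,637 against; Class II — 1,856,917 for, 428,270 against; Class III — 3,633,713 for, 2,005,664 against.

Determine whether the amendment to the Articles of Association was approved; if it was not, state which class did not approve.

Not approved — the Class I shares did not give the required vote.

Class I: 4/5 of 4391226 = 3512980.80, rounded up to 3512981; 3,512,981 required, 3,512,634 in favor — not approved.
Class II: 2/3 of 2785131 = 1856754; 1,856,754 required, 1,856,917 in favor — approved.
Class III: 3/5 of 6053075 = 3631845; 3,631,845 required, 3,633,713 in favor — approved.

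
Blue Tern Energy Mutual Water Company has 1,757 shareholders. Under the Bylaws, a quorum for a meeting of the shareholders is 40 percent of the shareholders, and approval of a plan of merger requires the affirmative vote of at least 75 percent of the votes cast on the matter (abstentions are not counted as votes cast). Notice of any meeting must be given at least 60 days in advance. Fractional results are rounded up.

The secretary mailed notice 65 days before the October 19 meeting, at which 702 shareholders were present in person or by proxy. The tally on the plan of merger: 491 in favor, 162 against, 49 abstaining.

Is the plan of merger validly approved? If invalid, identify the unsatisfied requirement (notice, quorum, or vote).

Invalid — quorum requirement not satisfied.

Notice: 65 days given; 60 required. Satisfied.
Quorum: 40% of 1,757 = 702.80, rounded up to 703; 702 present. Not satisfied.
Vote: requires three-fourths of the votes cast (702 − 49 abstaining = 653); 3/4 of 653 = 489.75, rounded up to 490, so 490 needed; 491 in favor. Satisfied.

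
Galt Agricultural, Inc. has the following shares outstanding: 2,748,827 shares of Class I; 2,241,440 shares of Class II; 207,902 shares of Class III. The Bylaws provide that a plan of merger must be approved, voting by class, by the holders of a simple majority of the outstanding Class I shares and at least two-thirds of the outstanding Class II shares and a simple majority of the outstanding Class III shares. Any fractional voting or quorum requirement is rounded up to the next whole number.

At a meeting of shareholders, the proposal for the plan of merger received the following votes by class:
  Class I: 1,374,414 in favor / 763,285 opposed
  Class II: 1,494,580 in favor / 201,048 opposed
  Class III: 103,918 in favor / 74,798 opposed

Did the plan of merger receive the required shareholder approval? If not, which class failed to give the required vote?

Not approved — the Class III shares did not give the required vote.

Class I: a majority of 2748827 is 1374414; 1,374,414 required, 1,374,414 in favor — approved.
Class II: 2/3 of 2241440 = 1494293.33, rounded up to 1494294; 1,494,294 required, 1,494,580 in favor — approved.
Class III: a majority of 207902 is 103952; 103,952 required, 103,918 in favor — not approved.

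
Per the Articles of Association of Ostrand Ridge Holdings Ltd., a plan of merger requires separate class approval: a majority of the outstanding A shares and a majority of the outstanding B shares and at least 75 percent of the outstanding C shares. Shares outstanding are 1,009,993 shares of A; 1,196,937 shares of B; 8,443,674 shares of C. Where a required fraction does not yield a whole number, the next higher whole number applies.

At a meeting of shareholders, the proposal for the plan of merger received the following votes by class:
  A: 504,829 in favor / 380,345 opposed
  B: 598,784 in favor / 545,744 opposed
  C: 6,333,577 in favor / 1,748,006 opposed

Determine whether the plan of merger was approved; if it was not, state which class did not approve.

Not approved — the A shares did not give the required vote.

A: a majority of 1009993 is 504997; 504,997 required, 504,829 in favor — not approved.
B: a majority of 1196937 is 598469; 598,469 required, 598,784 in favor — approved.
C: 3/4 of 8443674 = 6332755.50, rounded up to 6332756; 6,332,756 required, 6,333,577 in favor — approved.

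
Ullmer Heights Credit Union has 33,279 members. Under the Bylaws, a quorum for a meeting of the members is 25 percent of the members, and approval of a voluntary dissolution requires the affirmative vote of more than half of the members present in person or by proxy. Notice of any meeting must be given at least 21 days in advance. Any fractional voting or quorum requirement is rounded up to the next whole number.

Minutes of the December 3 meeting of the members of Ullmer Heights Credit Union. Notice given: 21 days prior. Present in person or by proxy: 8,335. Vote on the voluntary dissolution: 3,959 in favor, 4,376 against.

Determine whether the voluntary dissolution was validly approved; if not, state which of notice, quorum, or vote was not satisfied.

Invalid — vote requirement not satisfied.

Notice: 21 days given; 21 required. Satisfied.
Quorum: 25% of 33,279 = 8,319.75, rounded up to 8,320; 8,335 present. Satisfied.
Vote: requires a majority of those present (8,335); a majority of 8335 is 4168, so 4,168 needed; 3,959 in favor. Not satisfied.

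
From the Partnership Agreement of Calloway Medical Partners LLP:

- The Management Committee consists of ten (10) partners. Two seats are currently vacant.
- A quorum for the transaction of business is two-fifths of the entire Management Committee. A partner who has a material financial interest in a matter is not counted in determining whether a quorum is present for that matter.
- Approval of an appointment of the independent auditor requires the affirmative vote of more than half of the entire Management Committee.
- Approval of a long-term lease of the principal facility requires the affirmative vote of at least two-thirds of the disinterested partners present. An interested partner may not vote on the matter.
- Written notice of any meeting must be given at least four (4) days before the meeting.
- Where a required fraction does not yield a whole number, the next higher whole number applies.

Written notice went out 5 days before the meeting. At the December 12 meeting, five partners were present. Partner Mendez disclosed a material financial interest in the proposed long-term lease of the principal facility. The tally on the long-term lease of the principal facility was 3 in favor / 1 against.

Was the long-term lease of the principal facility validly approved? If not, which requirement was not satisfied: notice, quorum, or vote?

Notice: 5 days given; 4 required (5 ≥ 4). Satisfied.
Quorum: 5 present, but the 1 interested partner does not count, leaving 4. Quorum is 4. Satisfied.
Vote: the long-term lease of the principal facility requires two-thirds of the disinterested partners present (5 − 1 = 4). 2/3 of 4 = 2.67, rounded up to 3, so 3 affirmative votes are needed; 3 voted in favor. Satisfied.

Valid — all requirements satisfied.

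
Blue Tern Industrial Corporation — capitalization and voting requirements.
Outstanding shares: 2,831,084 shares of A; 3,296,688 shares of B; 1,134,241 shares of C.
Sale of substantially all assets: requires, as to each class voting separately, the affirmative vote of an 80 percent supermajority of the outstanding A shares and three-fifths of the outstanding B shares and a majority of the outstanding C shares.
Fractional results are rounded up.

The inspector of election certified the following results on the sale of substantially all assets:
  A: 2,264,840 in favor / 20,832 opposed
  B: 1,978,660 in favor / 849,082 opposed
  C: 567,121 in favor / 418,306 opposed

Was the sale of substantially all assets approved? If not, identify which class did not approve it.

Not approved — the A shares did not give the required vote.

A: 4/5 of 2831084 = 2264867.20, rounded up to 2264868; 2,264,868 required, 2,264,840 in favor — not approved.
B: 3/5 of 3296688 = 1978012.80, rounded up to 1978013; 1,978,013 required, 1,978,660 in favor — approved.
C: a majority of 1134241 is 567121; 567,121 required, 567,121 in favor — approved.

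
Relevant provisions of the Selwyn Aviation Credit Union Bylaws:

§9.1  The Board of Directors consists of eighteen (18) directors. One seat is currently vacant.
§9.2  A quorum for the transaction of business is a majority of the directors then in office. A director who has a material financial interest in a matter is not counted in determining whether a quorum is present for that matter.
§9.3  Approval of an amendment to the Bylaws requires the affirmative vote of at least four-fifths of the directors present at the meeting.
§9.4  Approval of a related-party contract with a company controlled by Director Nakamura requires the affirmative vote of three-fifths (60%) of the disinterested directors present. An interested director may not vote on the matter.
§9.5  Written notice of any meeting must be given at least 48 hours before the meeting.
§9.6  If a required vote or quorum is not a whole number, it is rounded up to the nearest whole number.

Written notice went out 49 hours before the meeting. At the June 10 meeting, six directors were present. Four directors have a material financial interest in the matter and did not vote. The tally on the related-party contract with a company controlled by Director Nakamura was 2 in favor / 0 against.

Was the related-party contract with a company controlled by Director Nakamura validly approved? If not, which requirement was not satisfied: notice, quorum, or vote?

Invalid — quorum requirement not satisfied.

Notice: 49 hours given; 48 required (49 ≥ 48). Satisfied.
Quorum: 6 present, but the 4 interested directors do not count, leaving 2. Quorum is 9. Not satisfied.
Vote: the related-party contract with a company controlled by Director Nakamura requires three-fifths of the disinterested directors present (6 − 4 = 2). 3/5 of 2 = 1.20, rounded up to 2, so 2 affirmative votes are needed; 2 voted in favor. Satisfied. (Moot — without a quorum no business can be validly transacted.)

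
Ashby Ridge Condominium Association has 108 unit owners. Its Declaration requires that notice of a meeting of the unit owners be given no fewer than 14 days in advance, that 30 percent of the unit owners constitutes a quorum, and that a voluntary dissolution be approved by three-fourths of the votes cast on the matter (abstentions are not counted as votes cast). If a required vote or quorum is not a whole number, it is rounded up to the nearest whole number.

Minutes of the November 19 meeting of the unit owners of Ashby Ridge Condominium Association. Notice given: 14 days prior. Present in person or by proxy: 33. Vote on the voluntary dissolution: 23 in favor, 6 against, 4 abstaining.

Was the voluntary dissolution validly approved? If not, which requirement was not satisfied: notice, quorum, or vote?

Valid — all requirements satisfied.

Notice: 14 days given; 14 required. Satisfied.
Quorum: 30% of 108 = 32.40, rounded up to 33; 33 present. Satisfied.
Vote: requires three-fourths of the votes cast (33 − 4 abstaining = 29); 3/4 of 29 = 21.75, rounded up to 22, so 22 needed; 23 in favor. Satisfied.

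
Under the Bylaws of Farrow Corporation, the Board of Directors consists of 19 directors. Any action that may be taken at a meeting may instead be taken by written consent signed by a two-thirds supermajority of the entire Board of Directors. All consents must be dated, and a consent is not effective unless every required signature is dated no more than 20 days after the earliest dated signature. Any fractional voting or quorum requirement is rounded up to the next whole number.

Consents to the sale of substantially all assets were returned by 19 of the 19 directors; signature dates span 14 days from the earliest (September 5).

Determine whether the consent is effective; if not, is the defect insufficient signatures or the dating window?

Signatures required: a two-thirds supermajority of 19 — 2/3 of 19 = 12.67, rounded up to 13, so 13 needed; 19 signed. Sufficient.
Dating window: the latest signature is 14 days after the earliest; the limit is 20 days. Within the window.

Effective — both the signature and dating-window requirements are satisfied.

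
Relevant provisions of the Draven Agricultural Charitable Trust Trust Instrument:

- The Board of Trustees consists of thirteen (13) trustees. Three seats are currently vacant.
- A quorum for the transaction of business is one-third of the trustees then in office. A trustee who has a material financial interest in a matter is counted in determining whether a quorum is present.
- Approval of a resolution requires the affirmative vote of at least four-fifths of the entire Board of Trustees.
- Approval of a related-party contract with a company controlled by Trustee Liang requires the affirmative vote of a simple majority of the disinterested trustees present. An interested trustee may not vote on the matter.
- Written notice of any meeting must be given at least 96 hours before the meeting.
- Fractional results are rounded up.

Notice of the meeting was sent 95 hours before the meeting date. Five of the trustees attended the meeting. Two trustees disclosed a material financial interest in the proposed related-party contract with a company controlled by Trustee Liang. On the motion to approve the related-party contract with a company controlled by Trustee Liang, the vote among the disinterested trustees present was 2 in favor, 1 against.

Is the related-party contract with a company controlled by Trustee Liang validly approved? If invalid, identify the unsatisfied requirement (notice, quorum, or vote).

Notice: 95 hours given; 96 required (95 < 96). Not satisfied.
Quorum: 5 present (interested trustees count toward quorum); quorum is 4. Satisfied.
Vote: the related-party contract with a company controlled by Trustee Liang requires a majority of the disinterested trustees present (5 − 2 = 3). A majority of 3 is 2, so 2 affirmative votes are needed; 2 voted in favor. Satisfied.

Invalid — notice requirement not satisfied.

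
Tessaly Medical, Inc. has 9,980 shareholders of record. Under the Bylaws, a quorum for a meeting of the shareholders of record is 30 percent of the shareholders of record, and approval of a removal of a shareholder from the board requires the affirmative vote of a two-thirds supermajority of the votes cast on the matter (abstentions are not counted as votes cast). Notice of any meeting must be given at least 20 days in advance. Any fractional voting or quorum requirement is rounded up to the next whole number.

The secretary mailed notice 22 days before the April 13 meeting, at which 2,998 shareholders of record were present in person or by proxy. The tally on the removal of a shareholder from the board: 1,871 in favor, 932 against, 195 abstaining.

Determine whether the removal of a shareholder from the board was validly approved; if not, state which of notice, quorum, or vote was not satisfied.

Notice: 22 days given; 20 required. Satisfied.
Quorum: 30% of 9,980 = 2,994; 2,998 present. Satisfied.
Vote: requires two-thirds of the votes cast (2,998 − 195 abstaining = 2,803); 2/3 of 2803 = 1868.67, rounded up to 1869, so 1,869 needed; 1,871 in favor. Satisfied.

Valid — all requirements satisfied.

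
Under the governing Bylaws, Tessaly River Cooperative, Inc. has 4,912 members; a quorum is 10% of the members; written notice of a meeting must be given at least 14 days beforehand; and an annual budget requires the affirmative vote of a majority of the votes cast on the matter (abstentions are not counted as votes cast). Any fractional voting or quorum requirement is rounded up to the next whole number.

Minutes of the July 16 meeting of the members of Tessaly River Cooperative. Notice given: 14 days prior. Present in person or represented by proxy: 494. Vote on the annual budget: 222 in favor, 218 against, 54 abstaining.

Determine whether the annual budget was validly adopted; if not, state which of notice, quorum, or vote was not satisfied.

Valid — all requirements satisfied.

Notice: 14 days given; 14 required. Satisfied.
Quorum: 10% of 4,912 = 491.20, rounded up to 492; 494 present. Satisfied.
Vote: requires a majority of the votes cast (494 − 54 abstaining = 440); a majority of 440 is 221, so 221 needed; 222 in favor. Satisfied.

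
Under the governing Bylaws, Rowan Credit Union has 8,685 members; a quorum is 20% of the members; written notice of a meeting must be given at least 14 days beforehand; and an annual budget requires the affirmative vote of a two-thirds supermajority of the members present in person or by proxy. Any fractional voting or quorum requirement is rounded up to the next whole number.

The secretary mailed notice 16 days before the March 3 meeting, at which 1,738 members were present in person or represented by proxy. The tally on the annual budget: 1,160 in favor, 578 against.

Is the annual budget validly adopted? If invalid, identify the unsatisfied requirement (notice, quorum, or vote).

Valid — all requirements satisfied.

Notice: 16 days given; 14 required. Satisfied.
Quorum: 20% of 8,685 = 1,737; 1,738 present. Satisfied.
Vote: requires two-thirds of those present (1,738); 2/3 of 1738 = 1158.67, rounded up to 1159, so 1,159 needed; 1,160 in favor. Satisfied.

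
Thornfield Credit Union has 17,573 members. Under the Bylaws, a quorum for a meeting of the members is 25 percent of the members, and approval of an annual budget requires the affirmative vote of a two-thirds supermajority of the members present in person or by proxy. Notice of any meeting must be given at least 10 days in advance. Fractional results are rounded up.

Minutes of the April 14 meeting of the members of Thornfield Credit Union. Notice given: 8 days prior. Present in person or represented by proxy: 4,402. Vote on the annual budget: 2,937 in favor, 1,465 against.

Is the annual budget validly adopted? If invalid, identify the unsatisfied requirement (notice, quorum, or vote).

Notice: 8 days given; 10 required. Not satisfied.
Quorum: 25% of 17,573 = 4,393.25, rounded up to 4,394; 4,402 present. Satisfied.
Vote: requires two-thirds of those present (4,402); 2/3 of 4402 = 2934.67, rounded up to 2935, so 2,935 needed; 2,937 in favor. Satisfied.

Invalid — notice requirement not satisfied.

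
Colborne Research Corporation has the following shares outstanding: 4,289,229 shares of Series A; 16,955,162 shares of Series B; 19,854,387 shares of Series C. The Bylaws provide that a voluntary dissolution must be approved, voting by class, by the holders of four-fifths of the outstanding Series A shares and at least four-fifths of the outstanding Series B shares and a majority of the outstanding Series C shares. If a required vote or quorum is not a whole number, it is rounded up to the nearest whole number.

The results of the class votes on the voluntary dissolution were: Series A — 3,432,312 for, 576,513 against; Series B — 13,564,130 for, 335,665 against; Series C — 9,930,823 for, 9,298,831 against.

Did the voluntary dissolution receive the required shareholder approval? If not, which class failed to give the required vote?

Approved — every class gave the required vote.

Series A: 4/5 of 4289229 = 3431383.20, rounded up to 3431384; 3,431,384 required, 3,432,312 in favor — approved.
Series B: 4/5 of 16955162 = 13564129.60, rounded up to 13564130; 13,564,130 required, 13,564,130 in favor — approved.
Series C: a majority of 19854387 is 9927194; 9,927,194 required, 9,930,823 in favor — approved.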